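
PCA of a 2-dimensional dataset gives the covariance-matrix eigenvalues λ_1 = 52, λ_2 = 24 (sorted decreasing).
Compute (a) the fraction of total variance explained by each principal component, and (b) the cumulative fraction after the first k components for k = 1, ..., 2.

Step 1 — total variance = trace(Sigma) = Σ λ_i = 52 + 24 = 76.

Step 2 — fraction explained by component i = λ_i / Σ λ:
  PC1: 52/76 = 0.6842
  PC2: 24/76 = 0.3158

Step 3 — cumulative fraction after k components = (λ_1 + ... + λ_k) / Σ λ:
  k = 1: 52/76 = 0.6842
  k = 2: (52 + 24)/76 = 76/76 = 1

Summary (fraction, with percent):

explained: PC1 0.6842 (68.42%), PC2 0.3158 (31.58%);  cumulative: 0.6842, 1


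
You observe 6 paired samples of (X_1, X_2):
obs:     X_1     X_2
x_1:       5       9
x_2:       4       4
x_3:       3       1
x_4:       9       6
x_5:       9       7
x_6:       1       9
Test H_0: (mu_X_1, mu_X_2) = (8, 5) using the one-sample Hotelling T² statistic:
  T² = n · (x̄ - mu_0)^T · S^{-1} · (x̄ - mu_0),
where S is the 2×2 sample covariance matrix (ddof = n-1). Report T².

Step 1 — sample mean vector:
  mean(X_1) = (5 + 4 + 3 + 9 + 9 + 1) / 6 = 31/6 = 5.1667
  mean(X_2) = (9 + 4 + 1 + 6 + 7 + 9) / 6 = 36/6 = 6
  x̄ = (5.1667, 6),  deviation x̄ - mu_0 = (5.1667, 6) - (8, 5) = (-2.8333, 1).

Step 2 — sample covariance matrix, S[i,j] = (1/(n-1)) · Σ_k (x_{k,i} - mean_i) · (x_{k,j} - mean_j), divisor n-1 = 5:
  S[X_1,X_1] = ((-0.1667)·(-0.1667) + (-1.1667)·(-1.1667) + (-2.1667)·(-2.1667) + (3.8333)·(3.8333) + (3.8333)·(3.8333) + (-4.1667)·(-4.1667)) / 5 = 52.8333/5 = 10.5667
  S[X_1,X_2] = ((-0.1667)·(3) + (-1.1667)·(-2) + (-2.1667)·(-5) + (3.8333)·(0) + (3.8333)·(1) + (-4.1667)·(3)) / 5 = 4/5 = 0.8
  S[X_2,X_2] = ((3)·(3) + (-2)·(-2) + (-5)·(-5) + (0)·(0) + (1)·(1) + (3)·(3)) / 5 = 48/5 = 9.6
  S = [[10.5667, 0.8],
 [0.8, 9.6]].

Step 3 — invert S. det(S) = 10.5667·9.6 - (0.8)² = 100.8.
  S^{-1} = (1/det) · [[d, -b], [-b, a]] = [[0.0952, -0.0079],
 [-0.0079, 0.1048]].

Step 4 — quadratic form (x̄ - mu_0)^T · S^{-1} · (x̄ - mu_0):
  S^{-1} · (x̄ - mu_0) = (-0.2778, 0.1273),
  (x̄ - mu_0)^T · [...] = (-2.8333)·(-0.2778) + (1)·(0.1273) = 0.9144.

Step 5 — scale by n: T² = 6 · 0.9144 = 5.4861.

T² ≈ 5.4861


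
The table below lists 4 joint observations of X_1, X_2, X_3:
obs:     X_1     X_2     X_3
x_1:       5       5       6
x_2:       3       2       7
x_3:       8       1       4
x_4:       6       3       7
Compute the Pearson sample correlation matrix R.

Step 1 — column means:
  mean(X_1) = (5 + 3 + 8 + 6) / 4 = 22/4 = 5.5
  mean(X_2) = (5 + 2 + 1 + 3) / 4 = 11/4 = 2.75
  mean(X_3) = (6 + 7 + 4 + 7) / 4 = 24/4 = 6

Step 2 — sample variances and covariances s[i,j] = (1/(n-1)) · Σ_k (x_{k,i} - mean_i) · (x_{k,j} - mean_j), with n-1 = 3:
  s[X_1,X_1] = ((-0.5)·(-0.5) + (-2.5)·(-2.5) + (2.5)·(2.5) + (0.5)·(0.5)) / 3 = 13/3 = 4.3333
  s[X_1,X_2] = ((-0.5)·(2.25) + (-2.5)·(-0.75) + (2.5)·(-1.75) + (0.5)·(0.25)) / 3 = -3.5/3 = -1.1667
  s[X_1,X_3] = ((-0.5)·(0) + (-2.5)·(1) + (2.5)·(-2) + (0.5)·(1)) / 3 = -7/3 = -2.3333
  s[X_2,X_2] = ((2.25)·(2.25) + (-0.75)·(-0.75) + (-1.75)·(-1.75) + (0.25)·(0.25)) / 3 = 8.75/3 = 2.9167
  s[X_2,X_3] = ((2.25)·(0) + (-0.75)·(1) + (-1.75)·(-2) + (0.25)·(1)) / 3 = 3/3 = 1
  s[X_3,X_3] = ((0)·(0) + (1)·(1) + (-2)·(-2) + (1)·(1)) / 3 = 6/3 = 2
  Sample standard deviations s_i = √(s[i,i]):
  s(X_1) = √(4.3333) = 2.0817
  s(X_2) = √(2.9167) = 1.7078
  s(X_3) = √(2) = 1.4142

Step 3 — r_{ij} = s_{ij} / (s_i · s_j):
  r[X_1,X_1] = 1 (diagonal).
  r[X_1,X_2] = -1.1667 / (2.0817 · 1.7078) = -1.1667 / 3.5551 = -0.3282
  r[X_1,X_3] = -2.3333 / (2.0817 · 1.4142) = -2.3333 / 2.9439 = -0.7926
  r[X_2,X_2] = 1 (diagonal).
  r[X_2,X_3] = 1 / (1.7078 · 1.4142) = 1 / 2.4152 = 0.414
  r[X_3,X_3] = 1 (diagonal).

R is symmetric with unit diagonal. Assembling:

R = [[1, -0.3282, -0.7926],
 [-0.3282, 1, 0.414],
 [-0.7926, 0.414, 1]]


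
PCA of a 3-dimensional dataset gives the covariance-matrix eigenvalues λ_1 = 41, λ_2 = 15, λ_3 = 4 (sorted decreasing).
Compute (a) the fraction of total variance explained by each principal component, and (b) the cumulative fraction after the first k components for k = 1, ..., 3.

Step 1 — total variance = trace(Sigma) = Σ λ_i = 41 + 15 + 4 = 60.

Step 2 — fraction explained by component i = λ_i / Σ λ:
  PC1: 41/60 = 0.6833
  PC2: 15/60 = 0.25
  PC3: 4/60 = 0.0667

Step 3 — cumulative fraction after k components = (λ_1 + ... + λ_k) / Σ λ:
  k = 1: 41/60 = 0.6833
  k = 2: (41 + 15)/60 = 56/60 = 0.9333
  k = 3: (41 + 15 + 4)/60 = 60/60 = 1

Summary (fraction, with percent):

explained: PC1 0.6833 (68.33%), PC2 0.25 (25%), PC3 0.0667 (6.67%);  cumulative: 0.6833, 0.9333, 1


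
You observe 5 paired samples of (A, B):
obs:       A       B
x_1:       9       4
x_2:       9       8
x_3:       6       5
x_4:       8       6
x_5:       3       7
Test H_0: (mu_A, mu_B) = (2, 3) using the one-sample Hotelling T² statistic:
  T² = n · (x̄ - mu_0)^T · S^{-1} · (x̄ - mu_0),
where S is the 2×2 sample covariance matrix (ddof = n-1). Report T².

Step 1 — sample mean vector:
  mean(A) = (9 + 9 + 6 + 8 + 3) / 5 = 35/5 = 7
  mean(B) = (4 + 8 + 5 + 6 + 7) / 5 = 30/5 = 6
  x̄ = (7, 6),  deviation x̄ - mu_0 = (7, 6) - (2, 3) = (5, 3).

Step 2 — sample covariance matrix, S[i,j] = (1/(n-1)) · Σ_k (x_{k,i} - mean_i) · (x_{k,j} - mean_j), divisor n-1 = 4:
  S[A,A] = ((2)·(2) + (2)·(2) + (-1)·(-1) + (1)·(1) + (-4)·(-4)) / 4 = 26/4 = 6.5
  S[A,B] = ((2)·(-2) + (2)·(2) + (-1)·(-1) + (1)·(0) + (-4)·(1)) / 4 = -3/4 = -0.75
  S[B,B] = ((-2)·(-2) + (2)·(2) + (-1)·(-1) + (0)·(0) + (1)·(1)) / 4 = 10/4 = 2.5
  S = [[6.5, -0.75],
 [-0.75, 2.5]].

Step 3 — invert S. det(S) = 6.5·2.5 - (-0.75)² = 15.6875.
  S^{-1} = (1/det) · [[d, -b], [-b, a]] = [[0.1594, 0.0478],
 [0.0478, 0.4143]].

Step 4 — quadratic form (x̄ - mu_0)^T · S^{-1} · (x̄ - mu_0):
  S^{-1} · (x̄ - mu_0) = (0.9402, 1.4821),
  (x̄ - mu_0)^T · [...] = (5)·(0.9402) + (3)·(1.4821) = 9.1474.

Step 5 — scale by n: T² = 5 · 9.1474 = 45.7371.

T² ≈ 45.7371


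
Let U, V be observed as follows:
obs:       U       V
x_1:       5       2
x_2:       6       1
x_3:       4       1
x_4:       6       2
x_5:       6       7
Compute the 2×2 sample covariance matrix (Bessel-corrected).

Step 1 — column means:
  mean(U) = (5 + 6 + 4 + 6 + 6) / 5 = 27/5 = 5.4
  mean(V) = (2 + 1 + 1 + 2 + 7) / 5 = 13/5 = 2.6

Step 2 — sample covariance S[i,j] = (1/(n-1)) · Σ_k (x_{k,i} - mean_i) · (x_{k,j} - mean_j), with n-1 = 4.
  S[U,U] = ((-0.4)·(-0.4) + (0.6)·(0.6) + (-1.4)·(-1.4) + (0.6)·(0.6) + (0.6)·(0.6)) / 4 = 3.2/4 = 0.8
  S[U,V] = ((-0.4)·(-0.6) + (0.6)·(-1.6) + (-1.4)·(-1.6) + (0.6)·(-0.6) + (0.6)·(4.4)) / 4 = 3.8/4 = 0.95
  S[V,V] = ((-0.6)·(-0.6) + (-1.6)·(-1.6) + (-1.6)·(-1.6) + (-0.6)·(-0.6) + (4.4)·(4.4)) / 4 = 25.2/4 = 6.3

S is symmetric (S[j,i] = S[i,j]). Assembling:

S = [[0.8, 0.95],
 [0.95, 6.3]]


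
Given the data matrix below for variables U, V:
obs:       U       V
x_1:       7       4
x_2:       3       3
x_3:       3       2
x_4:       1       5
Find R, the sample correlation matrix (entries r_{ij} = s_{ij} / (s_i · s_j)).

Step 1 — column means:
  mean(U) = (7 + 3 + 3 + 1) / 4 = 14/4 = 3.5
  mean(V) = (4 + 3 + 2 + 5) / 4 = 14/4 = 3.5

Step 2 — sample variances and covariances s[i,j] = (1/(n-1)) · Σ_k (x_{k,i} - mean_i) · (x_{k,j} - mean_j), with n-1 = 3:
  s[U,U] = ((3.5)·(3.5) + (-0.5)·(-0.5) + (-0.5)·(-0.5) + (-2.5)·(-2.5)) / 3 = 19/3 = 6.3333
  s[U,V] = ((3.5)·(0.5) + (-0.5)·(-0.5) + (-0.5)·(-1.5) + (-2.5)·(1.5)) / 3 = -1/3 = -0.3333
  s[V,V] = ((0.5)·(0.5) + (-0.5)·(-0.5) + (-1.5)·(-1.5) + (1.5)·(1.5)) / 3 = 5/3 = 1.6667
  Sample standard deviations s_i = √(s[i,i]):
  s(U) = √(6.3333) = 2.5166
  s(V) = √(1.6667) = 1.291

Step 3 — r_{ij} = s_{ij} / (s_i · s_j):
  r[U,U] = 1 (diagonal).
  r[U,V] = -0.3333 / (2.5166 · 1.291) = -0.3333 / 3.2489 = -0.1026
  r[V,V] = 1 (diagonal).

R is symmetric with unit diagonal. Assembling:

R = [[1, -0.1026],
 [-0.1026, 1]]


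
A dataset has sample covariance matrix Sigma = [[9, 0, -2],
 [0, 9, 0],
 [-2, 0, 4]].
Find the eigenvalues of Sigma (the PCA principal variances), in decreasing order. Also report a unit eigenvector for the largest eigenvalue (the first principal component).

Step 1 — characteristic polynomial p(λ) = det(λI - Sigma) = λ³ - tr·λ² + c_1·λ - det, where tr = trace, c_1 = sum of the principal 2×2 minors, det = det(Sigma):
  tr = 9 + 9 + 4 = 22,
  c_1 = (9·9 - (0)²) + (9·4 - (-2)²) + (9·4 - (0)²) = 81 + 32 + 36 = 149,
  det = 9·(9·4 - (0)²) - (0)·((0)·4 - (0)·(-2)) + (-2)·((0)·(0) - 9·(-2)) = 9·(36) - (0)·(0) + (-2)·(18) = 288.
  So p(λ) = λ³ - 22λ² + 149λ - 288.
Step 2 — look for an integer root (rational root theorem: any rational root is an integer divisor of 288). Testing λ = 9:
  p(9) = 729 - 1782 + 1341 - 288 = 0  ✓
  Dividing out (λ - 9): p(λ) = (λ - 9)(λ² - 13λ + 32).
Step 3 — remaining eigenvalues from the quadratic λ² - 13λ + 32 = 0:
  Δ = 13² - 4·32 = 169 - 128 = 41,  λ = (13 ± √41)/2 = (13 ± 6.4031)/2 ≈ 9.7016 or 3.2984.
  Sorted: λ_1 = 9.7016,  λ_2 = 9,  λ_3 = 3.2984  (check: sum = 22 = tr ✓).

Step 4 — unit eigenvector for λ_1 ≈ 9.7016: v spans the null space of (Sigma - λ_1 I), whose rows are
  r_1 = (-0.7016, 0, -2),  r_2 = (0, -0.7016, 0),  r_3 = (-2, 0, -5.7016).
  v is orthogonal to every row, so take v ∝ r_1 × r_2 = ((0)·(0) - (-2)·(-0.7016), (-2)·(0) - (-0.7016)·(0), (-0.7016)·(-0.7016) - (0)·(0)) ≈ (-1.4031, 0, 0.4922).
  Rescale (multiply by -1 so the first nonzero entry is positive): u = (1.4031, 0, -0.4922).
  ||u|| = √((1.4031)² + (0)² + (-0.4922)²) = √(2.211) ≈ 1.4869,  v_1 = u/||u|| ≈ (0.9436, 0, -0.331) (||v_1|| = 1).

λ_1 = 9.7016,  λ_2 = 9,  λ_3 = 3.2984;  v_1 ≈ (0.9436, 0, -0.331)


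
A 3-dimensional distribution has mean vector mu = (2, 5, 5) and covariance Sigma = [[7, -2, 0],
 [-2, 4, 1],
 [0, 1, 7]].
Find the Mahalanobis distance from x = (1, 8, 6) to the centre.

Step 1 — centre the observation: (x - mu) = (-1, 3, 1).

Step 2 — invert Sigma (cofactor / det for 3×3, or solve directly):
  Sigma^{-1} = [[0.1677, 0.087, -0.0124],
 [0.087, 0.3043, -0.0435],
 [-0.0124, -0.0435, 0.1491]].

Step 3 — form the quadratic (x - mu)^T · Sigma^{-1} · (x - mu):
  Sigma^{-1} · (x - mu) = (0.0807, 0.7826, 0.0311).
  (x - mu)^T · [Sigma^{-1} · (x - mu)] = (-1)·(0.0807) + (3)·(0.7826) + (1)·(0.0311) = 2.2981.

Step 4 — take square root: d = √(2.2981) ≈ 1.516.

d(x, mu) = √(2.2981) ≈ 1.516


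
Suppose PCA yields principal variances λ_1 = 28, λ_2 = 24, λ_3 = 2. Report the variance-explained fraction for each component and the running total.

Step 1 — total variance = trace(Sigma) = Σ λ_i = 28 + 24 + 2 = 54.

Step 2 — fraction explained by component i = λ_i / Σ λ:
  PC1: 28/54 = 0.5185
  PC2: 24/54 = 0.4444
  PC3: 2/54 = 0.037

Step 3 — cumulative fraction after k components = (λ_1 + ... + λ_k) / Σ λ:
  k = 1: 28/54 = 0.5185
  k = 2: (28 + 24)/54 = 52/54 = 0.963
  k = 3: (28 + 24 + 2)/54 = 54/54 = 1

Summary (fraction, with percent):

explained: PC1 0.5185 (51.85%), PC2 0.4444 (44.44%), PC3 0.037 (3.7%);  cumulative: 0.5185, 0.963, 1


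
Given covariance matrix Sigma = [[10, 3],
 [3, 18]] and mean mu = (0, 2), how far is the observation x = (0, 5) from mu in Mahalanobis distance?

Step 1 — centre the observation: (x - mu) = (0, 3).

Step 2 — invert Sigma. det(Sigma) = 10·18 - (3)² = 171.
  Sigma^{-1} = (1/det) · [[d, -b], [-b, a]] = [[0.1053, -0.0175],
 [-0.0175, 0.0585]].

Step 3 — form the quadratic (x - mu)^T · Sigma^{-1} · (x - mu):
  Sigma^{-1} · (x - mu) = (-0.0526, 0.1754).
  (x - mu)^T · [Sigma^{-1} · (x - mu)] = (0)·(-0.0526) + (3)·(0.1754) = 0.5263.

Step 4 — take square root: d = √(0.5263) ≈ 0.7255.

d(x, mu) = √(0.5263) ≈ 0.7255


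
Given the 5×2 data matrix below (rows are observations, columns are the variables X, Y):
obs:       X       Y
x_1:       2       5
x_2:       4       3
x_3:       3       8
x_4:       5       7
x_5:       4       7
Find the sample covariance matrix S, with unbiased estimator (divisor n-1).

Step 1 — column means:
  mean(X) = (2 + 4 + 3 + 5 + 4) / 5 = 18/5 = 3.6
  mean(Y) = (5 + 3 + 8 + 7 + 7) / 5 = 30/5 = 6

Step 2 — sample covariance S[i,j] = (1/(n-1)) · Σ_k (x_{k,i} - mean_i) · (x_{k,j} - mean_j), with n-1 = 4.
  S[X,X] = ((-1.6)·(-1.6) + (0.4)·(0.4) + (-0.6)·(-0.6) + (1.4)·(1.4) + (0.4)·(0.4)) / 4 = 5.2/4 = 1.3
  S[X,Y] = ((-1.6)·(-1) + (0.4)·(-3) + (-0.6)·(2) + (1.4)·(1) + (0.4)·(1)) / 4 = 1/4 = 0.25
  S[Y,Y] = ((-1)·(-1) + (-3)·(-3) + (2)·(2) + (1)·(1) + (1)·(1)) / 4 = 16/4 = 4

S is symmetric (S[j,i] = S[i,j]). Assembling:

S = [[1.3, 0.25],
 [0.25, 4]]


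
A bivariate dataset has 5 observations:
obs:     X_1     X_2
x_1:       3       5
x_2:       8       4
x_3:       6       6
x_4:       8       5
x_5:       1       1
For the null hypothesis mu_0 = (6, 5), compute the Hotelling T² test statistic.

Step 1 — sample mean vector:
  mean(X_1) = (3 + 8 + 6 + 8 + 1) / 5 = 26/5 = 5.2
  mean(X_2) = (5 + 4 + 6 + 5 + 1) / 5 = 21/5 = 4.2
  x̄ = (5.2, 4.2),  deviation x̄ - mu_0 = (5.2, 4.2) - (6, 5) = (-0.8, -0.8).

Step 2 — sample covariance matrix, S[i,j] = (1/(n-1)) · Σ_k (x_{k,i} - mean_i) · (x_{k,j} - mean_j), divisor n-1 = 4:
  S[X_1,X_1] = ((-2.2)·(-2.2) + (2.8)·(2.8) + (0.8)·(0.8) + (2.8)·(2.8) + (-4.2)·(-4.2)) / 4 = 38.8/4 = 9.7
  S[X_1,X_2] = ((-2.2)·(0.8) + (2.8)·(-0.2) + (0.8)·(1.8) + (2.8)·(0.8) + (-4.2)·(-3.2)) / 4 = 14.8/4 = 3.7
  S[X_2,X_2] = ((0.8)·(0.8) + (-0.2)·(-0.2) + (1.8)·(1.8) + (0.8)·(0.8) + (-3.2)·(-3.2)) / 4 = 14.8/4 = 3.7
  S = [[9.7, 3.7],
 [3.7, 3.7]].

Step 3 — invert S. det(S) = 9.7·3.7 - (3.7)² = 22.2.
  S^{-1} = (1/det) · [[d, -b], [-b, a]] = [[0.1667, -0.1667],
 [-0.1667, 0.4369]].

Step 4 — quadratic form (x̄ - mu_0)^T · S^{-1} · (x̄ - mu_0):
  S^{-1} · (x̄ - mu_0) = (0, -0.2162),
  (x̄ - mu_0)^T · [...] = (-0.8)·(0) + (-0.8)·(-0.2162) = 0.173.

Step 5 — scale by n: T² = 5 · 0.173 = 0.8649.

T² ≈ 0.8649


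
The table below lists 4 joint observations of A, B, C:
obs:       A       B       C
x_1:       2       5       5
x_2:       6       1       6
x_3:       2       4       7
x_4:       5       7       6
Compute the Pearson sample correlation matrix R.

Step 1 — column means:
  mean(A) = (2 + 6 + 2 + 5) / 4 = 15/4 = 3.75
  mean(B) = (5 + 1 + 4 + 7) / 4 = 17/4 = 4.25
  mean(C) = (5 + 6 + 7 + 6) / 4 = 24/4 = 6

Step 2 — sample variances and covariances s[i,j] = (1/(n-1)) · Σ_k (x_{k,i} - mean_i) · (x_{k,j} - mean_j), with n-1 = 3:
  s[A,A] = ((-1.75)·(-1.75) + (2.25)·(2.25) + (-1.75)·(-1.75) + (1.25)·(1.25)) / 3 = 12.75/3 = 4.25
  s[A,B] = ((-1.75)·(0.75) + (2.25)·(-3.25) + (-1.75)·(-0.25) + (1.25)·(2.75)) / 3 = -4.75/3 = -1.5833
  s[A,C] = ((-1.75)·(-1) + (2.25)·(0) + (-1.75)·(1) + (1.25)·(0)) / 3 = 0/3 = 0
  s[B,B] = ((0.75)·(0.75) + (-3.25)·(-3.25) + (-0.25)·(-0.25) + (2.75)·(2.75)) / 3 = 18.75/3 = 6.25
  s[B,C] = ((0.75)·(-1) + (-3.25)·(0) + (-0.25)·(1) + (2.75)·(0)) / 3 = -1/3 = -0.3333
  s[C,C] = ((-1)·(-1) + (0)·(0) + (1)·(1) + (0)·(0)) / 3 = 2/3 = 0.6667
  Sample standard deviations s_i = √(s[i,i]):
  s(A) = √(4.25) = 2.0616
  s(B) = √(6.25) = 2.5
  s(C) = √(0.6667) = 0.8165

Step 3 — r_{ij} = s_{ij} / (s_i · s_j):
  r[A,A] = 1 (diagonal).
  r[A,B] = -1.5833 / (2.0616 · 2.5) = -1.5833 / 5.1539 = -0.3072
  r[A,C] = 0 / (2.0616 · 0.8165) = 0 / 1.6833 = 0
  r[B,B] = 1 (diagonal).
  r[B,C] = -0.3333 / (2.5 · 0.8165) = -0.3333 / 2.0412 = -0.1633
  r[C,C] = 1 (diagonal).

R is symmetric with unit diagonal. Assembling:

R = [[1, -0.3072, 0],
 [-0.3072, 1, -0.1633],
 [0, -0.1633, 1]]


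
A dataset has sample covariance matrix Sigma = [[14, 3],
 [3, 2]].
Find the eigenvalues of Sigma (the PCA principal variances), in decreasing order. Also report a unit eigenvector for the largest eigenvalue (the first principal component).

Step 1 — characteristic polynomial of 2×2 Sigma:
  det(Sigma - λI) = λ² - trace · λ + det = 0.
  trace = 14 + 2 = 16, det = 14·2 - (3)² = 19.
Step 2 — discriminant:
  Δ = trace² - 4·det = 256 - 76 = 180.
Step 3 — eigenvalues:
  λ = (trace ± √Δ)/2 = (16 ± 13.4164)/2,
  λ_1 = 14.7082,  λ_2 = 1.2918.

Step 4 — unit eigenvector for λ_1: solve (Sigma - λ_1 I)v = 0. First row:
  (14 - 14.7082)·v_x + (3)·v_y = 0, i.e. (-0.7082)·v_x + (3)·v_y = 0,
  so v ∝ (b, λ_1 - a) = (3, 0.7082) = u.
  ||u|| = √((3)² + (0.7082)²) = √(9.5016) ≈ 3.0825,
  v_1 = u/||u|| ≈ (0.9732, 0.2298) (||v_1|| = 1).

λ_1 = 14.7082,  λ_2 = 1.2918;  v_1 ≈ (0.9732, 0.2298)


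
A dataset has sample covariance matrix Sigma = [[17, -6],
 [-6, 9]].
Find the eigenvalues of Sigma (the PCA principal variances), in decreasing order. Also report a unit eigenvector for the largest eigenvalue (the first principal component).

Step 1 — characteristic polynomial of 2×2 Sigma:
  det(Sigma - λI) = λ² - trace · λ + det = 0.
  trace = 17 + 9 = 26, det = 17·9 - (-6)² = 117.
Step 2 — discriminant:
  Δ = trace² - 4·det = 676 - 468 = 208.
Step 3 — eigenvalues:
  λ = (trace ± √Δ)/2 = (26 ± 14.4222)/2,
  λ_1 = 20.2111,  λ_2 = 5.7889.

Step 4 — unit eigenvector for λ_1: solve (Sigma - λ_1 I)v = 0. First row:
  (17 - 20.2111)·v_x + (-6)·v_y = 0, i.e. (-3.2111)·v_x + (-6)·v_y = 0,
  so v ∝ (b, λ_1 - a) = (-6, 3.2111); multiply by -1 so the first entry is positive: u = (6, -3.2111).
  ||u|| = √((6)² + (-3.2111)²) = √(46.3112) ≈ 6.8052,
  v_1 = u/||u|| ≈ (0.8817, -0.4719) (||v_1|| = 1).

λ_1 = 20.2111,  λ_2 = 5.7889;  v_1 ≈ (0.8817, -0.4719)


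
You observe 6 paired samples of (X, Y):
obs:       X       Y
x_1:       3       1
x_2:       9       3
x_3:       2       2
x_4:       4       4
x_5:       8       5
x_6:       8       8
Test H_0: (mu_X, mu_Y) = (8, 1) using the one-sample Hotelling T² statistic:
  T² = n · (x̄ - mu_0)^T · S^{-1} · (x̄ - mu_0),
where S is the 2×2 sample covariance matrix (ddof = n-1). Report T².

Step 1 — sample mean vector:
  mean(X) = (3 + 9 + 2 + 4 + 8 + 8) / 6 = 34/6 = 5.6667
  mean(Y) = (1 + 3 + 2 + 4 + 5 + 8) / 6 = 23/6 = 3.8333
  x̄ = (5.6667, 3.8333),  deviation x̄ - mu_0 = (5.6667, 3.8333) - (8, 1) = (-2.3333, 2.8333).

Step 2 — sample covariance matrix, S[i,j] = (1/(n-1)) · Σ_k (x_{k,i} - mean_i) · (x_{k,j} - mean_j), divisor n-1 = 5:
  S[X,X] = ((-2.6667)·(-2.6667) + (3.3333)·(3.3333) + (-3.6667)·(-3.6667) + (-1.6667)·(-1.6667) + (2.3333)·(2.3333) + (2.3333)·(2.3333)) / 5 = 45.3333/5 = 9.0667
  S[X,Y] = ((-2.6667)·(-2.8333) + (3.3333)·(-0.8333) + (-3.6667)·(-1.8333) + (-1.6667)·(0.1667) + (2.3333)·(1.1667) + (2.3333)·(4.1667)) / 5 = 23.6667/5 = 4.7333
  S[Y,Y] = ((-2.8333)·(-2.8333) + (-0.8333)·(-0.8333) + (-1.8333)·(-1.8333) + (0.1667)·(0.1667) + (1.1667)·(1.1667) + (4.1667)·(4.1667)) / 5 = 30.8333/5 = 6.1667
  S = [[9.0667, 4.7333],
 [4.7333, 6.1667]].

Step 3 — invert S. det(S) = 9.0667·6.1667 - (4.7333)² = 33.5067.
  S^{-1} = (1/det) · [[d, -b], [-b, a]] = [[0.184, -0.1413],
 [-0.1413, 0.2706]].

Step 4 — quadratic form (x̄ - mu_0)^T · S^{-1} · (x̄ - mu_0):
  S^{-1} · (x̄ - mu_0) = (-0.8297, 1.0963),
  (x̄ - mu_0)^T · [...] = (-2.3333)·(-0.8297) + (2.8333)·(1.0963) = 5.0421.

Step 5 — scale by n: T² = 6 · 5.0421 = 30.2527.

T² ≈ 30.2527


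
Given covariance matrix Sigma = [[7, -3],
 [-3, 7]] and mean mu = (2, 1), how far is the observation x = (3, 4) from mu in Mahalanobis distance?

Step 1 — centre the observation: (x - mu) = (1, 3).

Step 2 — invert Sigma. det(Sigma) = 7·7 - (-3)² = 40.
  Sigma^{-1} = (1/det) · [[d, -b], [-b, a]] = [[0.175, 0.075],
 [0.075, 0.175]].

Step 3 — form the quadratic (x - mu)^T · Sigma^{-1} · (x - mu):
  Sigma^{-1} · (x - mu) = (0.4, 0.6).
  (x - mu)^T · [Sigma^{-1} · (x - mu)] = (1)·(0.4) + (3)·(0.6) = 2.2.

Step 4 — take square root: d = √(2.2) ≈ 1.4832.

d(x, mu) = √(2.2) ≈ 1.4832


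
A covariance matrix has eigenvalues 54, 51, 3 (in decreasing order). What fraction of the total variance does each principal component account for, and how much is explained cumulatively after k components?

Step 1 — total variance = trace(Sigma) = Σ λ_i = 54 + 51 + 3 = 108.

Step 2 — fraction explained by component i = λ_i / Σ λ:
  PC1: 54/108 = 0.5
  PC2: 51/108 = 0.4722
  PC3: 3/108 = 0.0278

Step 3 — cumulative fraction after k components = (λ_1 + ... + λ_k) / Σ λ:
  k = 1: 54/108 = 0.5
  k = 2: (54 + 51)/108 = 105/108 = 0.9722
  k = 3: (54 + 51 + 3)/108 = 108/108 = 1

Summary (fraction, with percent):

explained: PC1 0.5 (50%), PC2 0.4722 (47.22%), PC3 0.0278 (2.78%);  cumulative: 0.5, 0.9722, 1


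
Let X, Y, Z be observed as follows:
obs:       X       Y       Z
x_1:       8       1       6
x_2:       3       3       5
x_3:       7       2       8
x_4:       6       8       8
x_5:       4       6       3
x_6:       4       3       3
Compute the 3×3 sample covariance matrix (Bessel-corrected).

Step 1 — column means:
  mean(X) = (8 + 3 + 7 + 6 + 4 + 4) / 6 = 32/6 = 5.3333
  mean(Y) = (1 + 3 + 2 + 8 + 6 + 3) / 6 = 23/6 = 3.8333
  mean(Z) = (6 + 5 + 8 + 8 + 3 + 3) / 6 = 33/6 = 5.5

Step 2 — sample covariance S[i,j] = (1/(n-1)) · Σ_k (x_{k,i} - mean_i) · (x_{k,j} - mean_j), with n-1 = 5.
  S[X,X] = ((2.6667)·(2.6667) + (-2.3333)·(-2.3333) + (1.6667)·(1.6667) + (0.6667)·(0.6667) + (-1.3333)·(-1.3333) + (-1.3333)·(-1.3333)) / 5 = 19.3333/5 = 3.8667
  S[X,Y] = ((2.6667)·(-2.8333) + (-2.3333)·(-0.8333) + (1.6667)·(-1.8333) + (0.6667)·(4.1667) + (-1.3333)·(2.1667) + (-1.3333)·(-0.8333)) / 5 = -7.6667/5 = -1.5333
  S[X,Z] = ((2.6667)·(0.5) + (-2.3333)·(-0.5) + (1.6667)·(2.5) + (0.6667)·(2.5) + (-1.3333)·(-2.5) + (-1.3333)·(-2.5)) / 5 = 15/5 = 3
  S[Y,Y] = ((-2.8333)·(-2.8333) + (-0.8333)·(-0.8333) + (-1.8333)·(-1.8333) + (4.1667)·(4.1667) + (2.1667)·(2.1667) + (-0.8333)·(-0.8333)) / 5 = 34.8333/5 = 6.9667
  S[Y,Z] = ((-2.8333)·(0.5) + (-0.8333)·(-0.5) + (-1.8333)·(2.5) + (4.1667)·(2.5) + (2.1667)·(-2.5) + (-0.8333)·(-2.5)) / 5 = 1.5/5 = 0.3
  S[Z,Z] = ((0.5)·(0.5) + (-0.5)·(-0.5) + (2.5)·(2.5) + (2.5)·(2.5) + (-2.5)·(-2.5) + (-2.5)·(-2.5)) / 5 = 25.5/5 = 5.1

S is symmetric (S[j,i] = S[i,j]). Assembling:

S = [[3.8667, -1.5333, 3],
 [-1.5333, 6.9667, 0.3],
 [3, 0.3, 5.1]]


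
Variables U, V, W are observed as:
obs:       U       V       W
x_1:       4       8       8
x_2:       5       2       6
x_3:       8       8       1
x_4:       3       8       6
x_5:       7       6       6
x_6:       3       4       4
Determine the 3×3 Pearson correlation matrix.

Step 1 — column means:
  mean(U) = (4 + 5 + 8 + 3 + 7 + 3) / 6 = 30/6 = 5
  mean(V) = (8 + 2 + 8 + 8 + 6 + 4) / 6 = 36/6 = 6
  mean(W) = (8 + 6 + 1 + 6 + 6 + 4) / 6 = 31/6 = 5.1667

Step 2 — sample variances and covariances s[i,j] = (1/(n-1)) · Σ_k (x_{k,i} - mean_i) · (x_{k,j} - mean_j), with n-1 = 5:
  s[U,U] = ((-1)·(-1) + (0)·(0) + (3)·(3) + (-2)·(-2) + (2)·(2) + (-2)·(-2)) / 5 = 22/5 = 4.4
  s[U,V] = ((-1)·(2) + (0)·(-4) + (3)·(2) + (-2)·(2) + (2)·(0) + (-2)·(-2)) / 5 = 4/5 = 0.8
  s[U,W] = ((-1)·(2.8333) + (0)·(0.8333) + (3)·(-4.1667) + (-2)·(0.8333) + (2)·(0.8333) + (-2)·(-1.1667)) / 5 = -13/5 = -2.6
  s[V,V] = ((2)·(2) + (-4)·(-4) + (2)·(2) + (2)·(2) + (0)·(0) + (-2)·(-2)) / 5 = 32/5 = 6.4
  s[V,W] = ((2)·(2.8333) + (-4)·(0.8333) + (2)·(-4.1667) + (2)·(0.8333) + (0)·(0.8333) + (-2)·(-1.1667)) / 5 = -2/5 = -0.4
  s[W,W] = ((2.8333)·(2.8333) + (0.8333)·(0.8333) + (-4.1667)·(-4.1667) + (0.8333)·(0.8333) + (0.8333)·(0.8333) + (-1.1667)·(-1.1667)) / 5 = 28.8333/5 = 5.7667
  Sample standard deviations s_i = √(s[i,i]):
  s(U) = √(4.4) = 2.0976
  s(V) = √(6.4) = 2.5298
  s(W) = √(5.7667) = 2.4014

Step 3 — r_{ij} = s_{ij} / (s_i · s_j):
  r[U,U] = 1 (diagonal).
  r[U,V] = 0.8 / (2.0976 · 2.5298) = 0.8 / 5.3066 = 0.1508
  r[U,W] = -2.6 / (2.0976 · 2.4014) = -2.6 / 5.0372 = -0.5162
  r[V,V] = 1 (diagonal).
  r[V,W] = -0.4 / (2.5298 · 2.4014) = -0.4 / 6.0751 = -0.0658
  r[W,W] = 1 (diagonal).

R is symmetric with unit diagonal. Assembling:

R = [[1, 0.1508, -0.5162],
 [0.1508, 1, -0.0658],
 [-0.5162, -0.0658, 1]]


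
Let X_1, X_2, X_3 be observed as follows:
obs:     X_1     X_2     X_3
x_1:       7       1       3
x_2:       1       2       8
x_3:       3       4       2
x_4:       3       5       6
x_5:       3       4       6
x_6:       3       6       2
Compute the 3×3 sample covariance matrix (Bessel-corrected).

Step 1 — column means:
  mean(X_1) = (7 + 1 + 3 + 3 + 3 + 3) / 6 = 20/6 = 3.3333
  mean(X_2) = (1 + 2 + 4 + 5 + 4 + 6) / 6 = 22/6 = 3.6667
  mean(X_3) = (3 + 8 + 2 + 6 + 6 + 2) / 6 = 27/6 = 4.5

Step 2 — sample covariance S[i,j] = (1/(n-1)) · Σ_k (x_{k,i} - mean_i) · (x_{k,j} - mean_j), with n-1 = 5.
  S[X_1,X_1] = ((3.6667)·(3.6667) + (-2.3333)·(-2.3333) + (-0.3333)·(-0.3333) + (-0.3333)·(-0.3333) + (-0.3333)·(-0.3333) + (-0.3333)·(-0.3333)) / 5 = 19.3333/5 = 3.8667
  S[X_1,X_2] = ((3.6667)·(-2.6667) + (-2.3333)·(-1.6667) + (-0.3333)·(0.3333) + (-0.3333)·(1.3333) + (-0.3333)·(0.3333) + (-0.3333)·(2.3333)) / 5 = -7.3333/5 = -1.4667
  S[X_1,X_3] = ((3.6667)·(-1.5) + (-2.3333)·(3.5) + (-0.3333)·(-2.5) + (-0.3333)·(1.5) + (-0.3333)·(1.5) + (-0.3333)·(-2.5)) / 5 = -13/5 = -2.6
  S[X_2,X_2] = ((-2.6667)·(-2.6667) + (-1.6667)·(-1.6667) + (0.3333)·(0.3333) + (1.3333)·(1.3333) + (0.3333)·(0.3333) + (2.3333)·(2.3333)) / 5 = 17.3333/5 = 3.4667
  S[X_2,X_3] = ((-2.6667)·(-1.5) + (-1.6667)·(3.5) + (0.3333)·(-2.5) + (1.3333)·(1.5) + (0.3333)·(1.5) + (2.3333)·(-2.5)) / 5 = -6/5 = -1.2
  S[X_3,X_3] = ((-1.5)·(-1.5) + (3.5)·(3.5) + (-2.5)·(-2.5) + (1.5)·(1.5) + (1.5)·(1.5) + (-2.5)·(-2.5)) / 5 = 31.5/5 = 6.3

S is symmetric (S[j,i] = S[i,j]). Assembling:

S = [[3.8667, -1.4667, -2.6],
 [-1.4667, 3.4667, -1.2],
 [-2.6, -1.2, 6.3]]


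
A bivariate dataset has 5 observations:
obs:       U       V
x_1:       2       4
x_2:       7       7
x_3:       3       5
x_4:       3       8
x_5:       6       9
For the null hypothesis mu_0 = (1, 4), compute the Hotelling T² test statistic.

Step 1 — sample mean vector:
  mean(U) = (2 + 7 + 3 + 3 + 6) / 5 = 21/5 = 4.2
  mean(V) = (4 + 7 + 5 + 8 + 9) / 5 = 33/5 = 6.6
  x̄ = (4.2, 6.6),  deviation x̄ - mu_0 = (4.2, 6.6) - (1, 4) = (3.2, 2.6).

Step 2 — sample covariance matrix, S[i,j] = (1/(n-1)) · Σ_k (x_{k,i} - mean_i) · (x_{k,j} - mean_j), divisor n-1 = 4:
  S[U,U] = ((-2.2)·(-2.2) + (2.8)·(2.8) + (-1.2)·(-1.2) + (-1.2)·(-1.2) + (1.8)·(1.8)) / 4 = 18.8/4 = 4.7
  S[U,V] = ((-2.2)·(-2.6) + (2.8)·(0.4) + (-1.2)·(-1.6) + (-1.2)·(1.4) + (1.8)·(2.4)) / 4 = 11.4/4 = 2.85
  S[V,V] = ((-2.6)·(-2.6) + (0.4)·(0.4) + (-1.6)·(-1.6) + (1.4)·(1.4) + (2.4)·(2.4)) / 4 = 17.2/4 = 4.3
  S = [[4.7, 2.85],
 [2.85, 4.3]].

Step 3 — invert S. det(S) = 4.7·4.3 - (2.85)² = 12.0875.
  S^{-1} = (1/det) · [[d, -b], [-b, a]] = [[0.3557, -0.2358],
 [-0.2358, 0.3888]].

Step 4 — quadratic form (x̄ - mu_0)^T · S^{-1} · (x̄ - mu_0):
  S^{-1} · (x̄ - mu_0) = (0.5253, 0.2565),
  (x̄ - mu_0)^T · [...] = (3.2)·(0.5253) + (2.6)·(0.2565) = 2.3479.

Step 5 — scale by n: T² = 5 · 2.3479 = 11.7394.

T² ≈ 11.7394


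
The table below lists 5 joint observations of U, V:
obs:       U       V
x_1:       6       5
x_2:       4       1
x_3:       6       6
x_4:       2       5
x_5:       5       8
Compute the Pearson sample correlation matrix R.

Step 1 — column means:
  mean(U) = (6 + 4 + 6 + 2 + 5) / 5 = 23/5 = 4.6
  mean(V) = (5 + 1 + 6 + 5 + 8) / 5 = 25/5 = 5

Step 2 — sample variances and covariances s[i,j] = (1/(n-1)) · Σ_k (x_{k,i} - mean_i) · (x_{k,j} - mean_j), with n-1 = 4:
  s[U,U] = ((1.4)·(1.4) + (-0.6)·(-0.6) + (1.4)·(1.4) + (-2.6)·(-2.6) + (0.4)·(0.4)) / 4 = 11.2/4 = 2.8
  s[U,V] = ((1.4)·(0) + (-0.6)·(-4) + (1.4)·(1) + (-2.6)·(0) + (0.4)·(3)) / 4 = 5/4 = 1.25
  s[V,V] = ((0)·(0) + (-4)·(-4) + (1)·(1) + (0)·(0) + (3)·(3)) / 4 = 26/4 = 6.5
  Sample standard deviations s_i = √(s[i,i]):
  s(U) = √(2.8) = 1.6733
  s(V) = √(6.5) = 2.5495

Step 3 — r_{ij} = s_{ij} / (s_i · s_j):
  r[U,U] = 1 (diagonal).
  r[U,V] = 1.25 / (1.6733 · 2.5495) = 1.25 / 4.2661 = 0.293
  r[V,V] = 1 (diagonal).

R is symmetric with unit diagonal. Assembling:

R = [[1, 0.293],
 [0.293, 1]]


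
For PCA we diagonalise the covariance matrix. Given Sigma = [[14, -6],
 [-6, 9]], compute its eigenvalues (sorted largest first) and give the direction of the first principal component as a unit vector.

Step 1 — characteristic polynomial of 2×2 Sigma:
  det(Sigma - λI) = λ² - trace · λ + det = 0.
  trace = 14 + 9 = 23, det = 14·9 - (-6)² = 90.
Step 2 — discriminant:
  Δ = trace² - 4·det = 529 - 360 = 169.
Step 3 — eigenvalues:
  λ = (trace ± √Δ)/2 = (23 ± 13)/2,
  λ_1 = 18,  λ_2 = 5.

Step 4 — unit eigenvector for λ_1: solve (Sigma - λ_1 I)v = 0. First row:
  (14 - 18)·v_x + (-6)·v_y = 0, i.e. (-4)·v_x + (-6)·v_y = 0,
  so v ∝ (b, λ_1 - a) = (-6, 4); multiply by -1 so the first entry is positive: u = (6, -4).
  ||u|| = √((6)² + (-4)²) = √(52) ≈ 7.2111,
  v_1 = u/||u|| ≈ (0.8321, -0.5547) (||v_1|| = 1).

λ_1 = 18,  λ_2 = 5;  v_1 ≈ (0.8321, -0.5547)


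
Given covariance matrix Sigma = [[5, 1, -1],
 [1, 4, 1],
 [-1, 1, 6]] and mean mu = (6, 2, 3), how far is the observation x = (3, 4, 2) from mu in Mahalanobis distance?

Step 1 — centre the observation: (x - mu) = (-3, 2, -1).

Step 2 — invert Sigma (cofactor / det for 3×3, or solve directly):
  Sigma^{-1} = [[0.2233, -0.068, 0.0485],
 [-0.068, 0.2816, -0.0583],
 [0.0485, -0.0583, 0.1845]].

Step 3 — form the quadratic (x - mu)^T · Sigma^{-1} · (x - mu):
  Sigma^{-1} · (x - mu) = (-0.8544, 0.8252, -0.4466).
  (x - mu)^T · [Sigma^{-1} · (x - mu)] = (-3)·(-0.8544) + (2)·(0.8252) + (-1)·(-0.4466) = 4.6602.

Step 4 — take square root: d = √(4.6602) ≈ 2.1587.

d(x, mu) = √(4.6602) ≈ 2.1587


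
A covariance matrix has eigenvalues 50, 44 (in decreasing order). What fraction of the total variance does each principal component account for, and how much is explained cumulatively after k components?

Step 1 — total variance = trace(Sigma) = Σ λ_i = 50 + 44 = 94.

Step 2 — fraction explained by component i = λ_i / Σ λ:
  PC1: 50/94 = 0.5319
  PC2: 44/94 = 0.4681

Step 3 — cumulative fraction after k components = (λ_1 + ... + λ_k) / Σ λ:
  k = 1: 50/94 = 0.5319
  k = 2: (50 + 44)/94 = 94/94 = 1

Summary (fraction, with percent):

explained: PC1 0.5319 (53.19%), PC2 0.4681 (46.81%);  cumulative: 0.5319, 1


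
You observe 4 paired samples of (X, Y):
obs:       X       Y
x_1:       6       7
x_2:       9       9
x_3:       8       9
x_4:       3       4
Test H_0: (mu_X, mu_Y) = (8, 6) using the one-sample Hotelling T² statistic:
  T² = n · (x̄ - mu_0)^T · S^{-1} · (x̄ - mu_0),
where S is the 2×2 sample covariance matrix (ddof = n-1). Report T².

Step 1 — sample mean vector:
  mean(X) = (6 + 9 + 8 + 3) / 4 = 26/4 = 6.5
  mean(Y) = (7 + 9 + 9 + 4) / 4 = 29/4 = 7.25
  x̄ = (6.5, 7.25),  deviation x̄ - mu_0 = (6.5, 7.25) - (8, 6) = (-1.5, 1.25).

Step 2 — sample covariance matrix, S[i,j] = (1/(n-1)) · Σ_k (x_{k,i} - mean_i) · (x_{k,j} - mean_j), divisor n-1 = 3:
  S[X,X] = ((-0.5)·(-0.5) + (2.5)·(2.5) + (1.5)·(1.5) + (-3.5)·(-3.5)) / 3 = 21/3 = 7
  S[X,Y] = ((-0.5)·(-0.25) + (2.5)·(1.75) + (1.5)·(1.75) + (-3.5)·(-3.25)) / 3 = 18.5/3 = 6.1667
  S[Y,Y] = ((-0.25)·(-0.25) + (1.75)·(1.75) + (1.75)·(1.75) + (-3.25)·(-3.25)) / 3 = 16.75/3 = 5.5833
  S = [[7, 6.1667],
 [6.1667, 5.5833]].

Step 3 — invert S. det(S) = 7·5.5833 - (6.1667)² = 1.0556.
  S^{-1} = (1/det) · [[d, -b], [-b, a]] = [[5.2895, -5.8421],
 [-5.8421, 6.6316]].

Step 4 — quadratic form (x̄ - mu_0)^T · S^{-1} · (x̄ - mu_0):
  S^{-1} · (x̄ - mu_0) = (-15.2368, 17.0526),
  (x̄ - mu_0)^T · [...] = (-1.5)·(-15.2368) + (1.25)·(17.0526) = 44.1711.

Step 5 — scale by n: T² = 4 · 44.1711 = 176.6842.

T² ≈ 176.6842


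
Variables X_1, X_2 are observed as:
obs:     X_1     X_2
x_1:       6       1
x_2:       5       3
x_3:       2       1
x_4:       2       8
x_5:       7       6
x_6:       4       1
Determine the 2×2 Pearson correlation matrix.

Step 1 — column means:
  mean(X_1) = (6 + 5 + 2 + 2 + 7 + 4) / 6 = 26/6 = 4.3333
  mean(X_2) = (1 + 3 + 1 + 8 + 6 + 1) / 6 = 20/6 = 3.3333

Step 2 — sample variances and covariances s[i,j] = (1/(n-1)) · Σ_k (x_{k,i} - mean_i) · (x_{k,j} - mean_j), with n-1 = 5:
  s[X_1,X_1] = ((1.6667)·(1.6667) + (0.6667)·(0.6667) + (-2.3333)·(-2.3333) + (-2.3333)·(-2.3333) + (2.6667)·(2.6667) + (-0.3333)·(-0.3333)) / 5 = 21.3333/5 = 4.2667
  s[X_1,X_2] = ((1.6667)·(-2.3333) + (0.6667)·(-0.3333) + (-2.3333)·(-2.3333) + (-2.3333)·(4.6667) + (2.6667)·(2.6667) + (-0.3333)·(-2.3333)) / 5 = -1.6667/5 = -0.3333
  s[X_2,X_2] = ((-2.3333)·(-2.3333) + (-0.3333)·(-0.3333) + (-2.3333)·(-2.3333) + (4.6667)·(4.6667) + (2.6667)·(2.6667) + (-2.3333)·(-2.3333)) / 5 = 45.3333/5 = 9.0667
  Sample standard deviations s_i = √(s[i,i]):
  s(X_1) = √(4.2667) = 2.0656
  s(X_2) = √(9.0667) = 3.0111

Step 3 — r_{ij} = s_{ij} / (s_i · s_j):
  r[X_1,X_1] = 1 (diagonal).
  r[X_1,X_2] = -0.3333 / (2.0656 · 3.0111) = -0.3333 / 6.2197 = -0.0536
  r[X_2,X_2] = 1 (diagonal).

R is symmetric with unit diagonal. Assembling:

R = [[1, -0.0536],
 [-0.0536, 1]]


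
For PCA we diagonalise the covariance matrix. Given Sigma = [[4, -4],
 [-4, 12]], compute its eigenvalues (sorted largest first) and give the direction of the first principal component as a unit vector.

Step 1 — characteristic polynomial of 2×2 Sigma:
  det(Sigma - λI) = λ² - trace · λ + det = 0.
  trace = 4 + 12 = 16, det = 4·12 - (-4)² = 32.
Step 2 — discriminant:
  Δ = trace² - 4·det = 256 - 128 = 128.
Step 3 — eigenvalues:
  λ = (trace ± √Δ)/2 = (16 ± 11.3137)/2,
  λ_1 = 13.6569,  λ_2 = 2.3431.

Step 4 — unit eigenvector for λ_1: solve (Sigma - λ_1 I)v = 0. First row:
  (4 - 13.6569)·v_x + (-4)·v_y = 0, i.e. (-9.6569)·v_x + (-4)·v_y = 0,
  so v ∝ (b, λ_1 - a) = (-4, 9.6569); multiply by -1 so the first entry is positive: u = (4, -9.6569).
  ||u|| = √((4)² + (-9.6569)²) = √(109.2548) ≈ 10.4525,
  v_1 = u/||u|| ≈ (0.3827, -0.9239) (||v_1|| = 1).

λ_1 = 13.6569,  λ_2 = 2.3431;  v_1 ≈ (0.3827, -0.9239)


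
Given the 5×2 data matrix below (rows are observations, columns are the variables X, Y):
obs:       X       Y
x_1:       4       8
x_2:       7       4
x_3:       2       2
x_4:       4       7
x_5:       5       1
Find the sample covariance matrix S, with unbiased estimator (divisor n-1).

Step 1 — column means:
  mean(X) = (4 + 7 + 2 + 4 + 5) / 5 = 22/5 = 4.4
  mean(Y) = (8 + 4 + 2 + 7 + 1) / 5 = 22/5 = 4.4

Step 2 — sample covariance S[i,j] = (1/(n-1)) · Σ_k (x_{k,i} - mean_i) · (x_{k,j} - mean_j), with n-1 = 4.
  S[X,X] = ((-0.4)·(-0.4) + (2.6)·(2.6) + (-2.4)·(-2.4) + (-0.4)·(-0.4) + (0.6)·(0.6)) / 4 = 13.2/4 = 3.3
  S[X,Y] = ((-0.4)·(3.6) + (2.6)·(-0.4) + (-2.4)·(-2.4) + (-0.4)·(2.6) + (0.6)·(-3.4)) / 4 = 0.2/4 = 0.05
  S[Y,Y] = ((3.6)·(3.6) + (-0.4)·(-0.4) + (-2.4)·(-2.4) + (2.6)·(2.6) + (-3.4)·(-3.4)) / 4 = 37.2/4 = 9.3

S is symmetric (S[j,i] = S[i,j]). Assembling:

S = [[3.3, 0.05],
 [0.05, 9.3]]


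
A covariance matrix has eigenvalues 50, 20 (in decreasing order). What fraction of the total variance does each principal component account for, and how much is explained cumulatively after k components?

Step 1 — total variance = trace(Sigma) = Σ λ_i = 50 + 20 = 70.

Step 2 — fraction explained by component i = λ_i / Σ λ:
  PC1: 50/70 = 0.7143
  PC2: 20/70 = 0.2857

Step 3 — cumulative fraction after k components = (λ_1 + ... + λ_k) / Σ λ:
  k = 1: 50/70 = 0.7143
  k = 2: (50 + 20)/70 = 70/70 = 1

Summary (fraction, with percent):

explained: PC1 0.7143 (71.43%), PC2 0.2857 (28.57%);  cumulative: 0.7143, 1


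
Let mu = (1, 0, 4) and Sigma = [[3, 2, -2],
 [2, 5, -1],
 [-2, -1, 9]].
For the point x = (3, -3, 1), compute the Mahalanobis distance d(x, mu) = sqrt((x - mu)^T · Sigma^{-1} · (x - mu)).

Step 1 — centre the observation: (x - mu) = (2, -3, -3).

Step 2 — invert Sigma (cofactor / det for 3×3, or solve directly):
  Sigma^{-1} = [[0.5238, -0.1905, 0.0952],
 [-0.1905, 0.2738, -0.0119],
 [0.0952, -0.0119, 0.131]].

Step 3 — form the quadratic (x - mu)^T · Sigma^{-1} · (x - mu):
  Sigma^{-1} · (x - mu) = (1.3333, -1.1667, -0.1667).
  (x - mu)^T · [Sigma^{-1} · (x - mu)] = (2)·(1.3333) + (-3)·(-1.1667) + (-3)·(-0.1667) = 6.6667.

Step 4 — take square root: d = √(6.6667) ≈ 2.582.

d(x, mu) = √(6.6667) ≈ 2.582


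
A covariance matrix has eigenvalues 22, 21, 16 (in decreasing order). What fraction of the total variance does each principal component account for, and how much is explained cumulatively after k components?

Step 1 — total variance = trace(Sigma) = Σ λ_i = 22 + 21 + 16 = 59.

Step 2 — fraction explained by component i = λ_i / Σ λ:
  PC1: 22/59 = 0.3729
  PC2: 21/59 = 0.3559
  PC3: 16/59 = 0.2712

Step 3 — cumulative fraction after k components = (λ_1 + ... + λ_k) / Σ λ:
  k = 1: 22/59 = 0.3729
  k = 2: (22 + 21)/59 = 43/59 = 0.7288
  k = 3: (22 + 21 + 16)/59 = 59/59 = 1

Summary (fraction, with percent):

explained: PC1 0.3729 (37.29%), PC2 0.3559 (35.59%), PC3 0.2712 (27.12%);  cumulative: 0.3729, 0.7288, 1


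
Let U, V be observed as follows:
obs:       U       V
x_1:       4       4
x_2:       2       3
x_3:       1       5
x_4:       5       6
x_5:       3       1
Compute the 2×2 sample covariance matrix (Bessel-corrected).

Step 1 — column means:
  mean(U) = (4 + 2 + 1 + 5 + 3) / 5 = 15/5 = 3
  mean(V) = (4 + 3 + 5 + 6 + 1) / 5 = 19/5 = 3.8

Step 2 — sample covariance S[i,j] = (1/(n-1)) · Σ_k (x_{k,i} - mean_i) · (x_{k,j} - mean_j), with n-1 = 4.
  S[U,U] = ((1)·(1) + (-1)·(-1) + (-2)·(-2) + (2)·(2) + (0)·(0)) / 4 = 10/4 = 2.5
  S[U,V] = ((1)·(0.2) + (-1)·(-0.8) + (-2)·(1.2) + (2)·(2.2) + (0)·(-2.8)) / 4 = 3/4 = 0.75
  S[V,V] = ((0.2)·(0.2) + (-0.8)·(-0.8) + (1.2)·(1.2) + (2.2)·(2.2) + (-2.8)·(-2.8)) / 4 = 14.8/4 = 3.7

S is symmetric (S[j,i] = S[i,j]). Assembling:

S = [[2.5, 0.75],
 [0.75, 3.7]]


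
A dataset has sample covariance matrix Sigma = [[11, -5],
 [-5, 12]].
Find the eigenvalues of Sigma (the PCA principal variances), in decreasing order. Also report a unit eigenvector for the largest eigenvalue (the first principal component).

Step 1 — characteristic polynomial of 2×2 Sigma:
  det(Sigma - λI) = λ² - trace · λ + det = 0.
  trace = 11 + 12 = 23, det = 11·12 - (-5)² = 107.
Step 2 — discriminant:
  Δ = trace² - 4·det = 529 - 428 = 101.
Step 3 — eigenvalues:
  λ = (trace ± √Δ)/2 = (23 ± 10.0499)/2,
  λ_1 = 16.5249,  λ_2 = 6.4751.

Step 4 — unit eigenvector for λ_1: solve (Sigma - λ_1 I)v = 0. First row:
  (11 - 16.5249)·v_x + (-5)·v_y = 0, i.e. (-5.5249)·v_x + (-5)·v_y = 0,
  so v ∝ (b, λ_1 - a) = (-5, 5.5249); multiply by -1 so the first entry is positive: u = (5, -5.5249).
  ||u|| = √((5)² + (-5.5249)²) = √(55.5249) ≈ 7.4515,
  v_1 = u/||u|| ≈ (0.671, -0.7415) (||v_1|| = 1).

λ_1 = 16.5249,  λ_2 = 6.4751;  v_1 ≈ (0.671, -0.7415)


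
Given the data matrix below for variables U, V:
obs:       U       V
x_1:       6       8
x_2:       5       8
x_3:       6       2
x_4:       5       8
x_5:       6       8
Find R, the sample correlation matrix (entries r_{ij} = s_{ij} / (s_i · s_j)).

Step 1 — column means:
  mean(U) = (6 + 5 + 6 + 5 + 6) / 5 = 28/5 = 5.6
  mean(V) = (8 + 8 + 2 + 8 + 8) / 5 = 34/5 = 6.8

Step 2 — sample variances and covariances s[i,j] = (1/(n-1)) · Σ_k (x_{k,i} - mean_i) · (x_{k,j} - mean_j), with n-1 = 4:
  s[U,U] = ((0.4)·(0.4) + (-0.6)·(-0.6) + (0.4)·(0.4) + (-0.6)·(-0.6) + (0.4)·(0.4)) / 4 = 1.2/4 = 0.3
  s[U,V] = ((0.4)·(1.2) + (-0.6)·(1.2) + (0.4)·(-4.8) + (-0.6)·(1.2) + (0.4)·(1.2)) / 4 = -2.4/4 = -0.6
  s[V,V] = ((1.2)·(1.2) + (1.2)·(1.2) + (-4.8)·(-4.8) + (1.2)·(1.2) + (1.2)·(1.2)) / 4 = 28.8/4 = 7.2
  Sample standard deviations s_i = √(s[i,i]):
  s(U) = √(0.3) = 0.5477
  s(V) = √(7.2) = 2.6833

Step 3 — r_{ij} = s_{ij} / (s_i · s_j):
  r[U,U] = 1 (diagonal).
  r[U,V] = -0.6 / (0.5477 · 2.6833) = -0.6 / 1.4697 = -0.4082
  r[V,V] = 1 (diagonal).

R is symmetric with unit diagonal. Assembling:

R = [[1, -0.4082],
 [-0.4082, 1]]
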